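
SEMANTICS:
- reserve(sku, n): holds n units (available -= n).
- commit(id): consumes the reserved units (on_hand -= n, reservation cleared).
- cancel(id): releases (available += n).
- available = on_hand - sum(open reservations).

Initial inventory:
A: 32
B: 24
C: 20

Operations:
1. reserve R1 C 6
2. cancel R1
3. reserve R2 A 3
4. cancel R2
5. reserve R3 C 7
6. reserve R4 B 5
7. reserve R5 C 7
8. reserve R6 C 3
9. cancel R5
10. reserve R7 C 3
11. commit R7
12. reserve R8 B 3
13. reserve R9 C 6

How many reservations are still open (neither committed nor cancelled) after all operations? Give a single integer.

Step 1: reserve R1 C 6 -> on_hand[A=32 B=24 C=20] avail[A=32 B=24 C=14] open={R1}
Step 2: cancel R1 -> on_hand[A=32 B=24 C=20] avail[A=32 B=24 C=20] open={}
Step 3: reserve R2 A 3 -> on_hand[A=32 B=24 C=20] avail[A=29 B=24 C=20] open={R2}
Step 4: cancel R2 -> on_hand[A=32 B=24 C=20] avail[A=32 B=24 C=20] open={}
Step 5: reserve R3 C 7 -> on_hand[A=32 B=24 C=20] avail[A=32 B=24 C=13] open={R3}
Step 6: reserve R4 B 5 -> on_hand[A=32 B=24 C=20] avail[A=32 B=19 C=13] open={R3,R4}
Step 7: reserve R5 C 7 -> on_hand[A=32 B=24 C=20] avail[A=32 B=19 C=6] open={R3,R4,R5}
Step 8: reserve R6 C 3 -> on_hand[A=32 B=24 C=20] avail[A=32 B=19 C=3] open={R3,R4,R5,R6}
Step 9: cancel R5 -> on_hand[A=32 B=24 C=20] avail[A=32 B=19 C=10] open={R3,R4,R6}
Step 10: reserve R7 C 3 -> on_hand[A=32 B=24 C=20] avail[A=32 B=19 C=7] open={R3,R4,R6,R7}
Step 11: commit R7 -> on_hand[A=32 B=24 C=17] avail[A=32 B=19 C=7] open={R3,R4,R6}
Step 12: reserve R8 B 3 -> on_hand[A=32 B=24 C=17] avail[A=32 B=16 C=7] open={R3,R4,R6,R8}
Step 13: reserve R9 C 6 -> on_hand[A=32 B=24 C=17] avail[A=32 B=16 C=1] open={R3,R4,R6,R8,R9}
Open reservations: ['R3', 'R4', 'R6', 'R8', 'R9'] -> 5

Answer: 5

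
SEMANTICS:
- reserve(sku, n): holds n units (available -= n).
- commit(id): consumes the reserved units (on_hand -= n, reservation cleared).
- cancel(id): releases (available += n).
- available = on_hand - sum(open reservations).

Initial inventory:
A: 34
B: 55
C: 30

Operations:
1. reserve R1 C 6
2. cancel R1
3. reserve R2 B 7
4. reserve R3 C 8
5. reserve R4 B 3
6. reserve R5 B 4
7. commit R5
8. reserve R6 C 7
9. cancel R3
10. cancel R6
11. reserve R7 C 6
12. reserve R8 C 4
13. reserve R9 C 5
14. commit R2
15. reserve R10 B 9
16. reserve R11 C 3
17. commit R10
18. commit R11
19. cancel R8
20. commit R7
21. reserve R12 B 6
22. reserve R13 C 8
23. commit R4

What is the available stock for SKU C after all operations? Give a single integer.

Answer: 8

Derivation:
Step 1: reserve R1 C 6 -> on_hand[A=34 B=55 C=30] avail[A=34 B=55 C=24] open={R1}
Step 2: cancel R1 -> on_hand[A=34 B=55 C=30] avail[A=34 B=55 C=30] open={}
Step 3: reserve R2 B 7 -> on_hand[A=34 B=55 C=30] avail[A=34 B=48 C=30] open={R2}
Step 4: reserve R3 C 8 -> on_hand[A=34 B=55 C=30] avail[A=34 B=48 C=22] open={R2,R3}
Step 5: reserve R4 B 3 -> on_hand[A=34 B=55 C=30] avail[A=34 B=45 C=22] open={R2,R3,R4}
Step 6: reserve R5 B 4 -> on_hand[A=34 B=55 C=30] avail[A=34 B=41 C=22] open={R2,R3,R4,R5}
Step 7: commit R5 -> on_hand[A=34 B=51 C=30] avail[A=34 B=41 C=22] open={R2,R3,R4}
Step 8: reserve R6 C 7 -> on_hand[A=34 B=51 C=30] avail[A=34 B=41 C=15] open={R2,R3,R4,R6}
Step 9: cancel R3 -> on_hand[A=34 B=51 C=30] avail[A=34 B=41 C=23] open={R2,R4,R6}
Step 10: cancel R6 -> on_hand[A=34 B=51 C=30] avail[A=34 B=41 C=30] open={R2,R4}
Step 11: reserve R7 C 6 -> on_hand[A=34 B=51 C=30] avail[A=34 B=41 C=24] open={R2,R4,R7}
Step 12: reserve R8 C 4 -> on_hand[A=34 B=51 C=30] avail[A=34 B=41 C=20] open={R2,R4,R7,R8}
Step 13: reserve R9 C 5 -> on_hand[A=34 B=51 C=30] avail[A=34 B=41 C=15] open={R2,R4,R7,R8,R9}
Step 14: commit R2 -> on_hand[A=34 B=44 C=30] avail[A=34 B=41 C=15] open={R4,R7,R8,R9}
Step 15: reserve R10 B 9 -> on_hand[A=34 B=44 C=30] avail[A=34 B=32 C=15] open={R10,R4,R7,R8,R9}
Step 16: reserve R11 C 3 -> on_hand[A=34 B=44 C=30] avail[A=34 B=32 C=12] open={R10,R11,R4,R7,R8,R9}
Step 17: commit R10 -> on_hand[A=34 B=35 C=30] avail[A=34 B=32 C=12] open={R11,R4,R7,R8,R9}
Step 18: commit R11 -> on_hand[A=34 B=35 C=27] avail[A=34 B=32 C=12] open={R4,R7,R8,R9}
Step 19: cancel R8 -> on_hand[A=34 B=35 C=27] avail[A=34 B=32 C=16] open={R4,R7,R9}
Step 20: commit R7 -> on_hand[A=34 B=35 C=21] avail[A=34 B=32 C=16] open={R4,R9}
Step 21: reserve R12 B 6 -> on_hand[A=34 B=35 C=21] avail[A=34 B=26 C=16] open={R12,R4,R9}
Step 22: reserve R13 C 8 -> on_hand[A=34 B=35 C=21] avail[A=34 B=26 C=8] open={R12,R13,R4,R9}
Step 23: commit R4 -> on_hand[A=34 B=32 C=21] avail[A=34 B=26 C=8] open={R12,R13,R9}
Final available[C] = 8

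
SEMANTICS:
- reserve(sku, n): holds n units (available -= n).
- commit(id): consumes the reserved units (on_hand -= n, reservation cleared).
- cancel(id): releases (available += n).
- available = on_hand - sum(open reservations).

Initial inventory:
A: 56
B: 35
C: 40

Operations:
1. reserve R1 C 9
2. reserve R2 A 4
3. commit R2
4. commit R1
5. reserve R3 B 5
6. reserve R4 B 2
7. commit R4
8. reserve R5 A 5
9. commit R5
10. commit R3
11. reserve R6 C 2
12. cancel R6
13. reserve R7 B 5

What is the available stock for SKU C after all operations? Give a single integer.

Answer: 31

Derivation:
Step 1: reserve R1 C 9 -> on_hand[A=56 B=35 C=40] avail[A=56 B=35 C=31] open={R1}
Step 2: reserve R2 A 4 -> on_hand[A=56 B=35 C=40] avail[A=52 B=35 C=31] open={R1,R2}
Step 3: commit R2 -> on_hand[A=52 B=35 C=40] avail[A=52 B=35 C=31] open={R1}
Step 4: commit R1 -> on_hand[A=52 B=35 C=31] avail[A=52 B=35 C=31] open={}
Step 5: reserve R3 B 5 -> on_hand[A=52 B=35 C=31] avail[A=52 B=30 C=31] open={R3}
Step 6: reserve R4 B 2 -> on_hand[A=52 B=35 C=31] avail[A=52 B=28 C=31] open={R3,R4}
Step 7: commit R4 -> on_hand[A=52 B=33 C=31] avail[A=52 B=28 C=31] open={R3}
Step 8: reserve R5 A 5 -> on_hand[A=52 B=33 C=31] avail[A=47 B=28 C=31] open={R3,R5}
Step 9: commit R5 -> on_hand[A=47 B=33 C=31] avail[A=47 B=28 C=31] open={R3}
Step 10: commit R3 -> on_hand[A=47 B=28 C=31] avail[A=47 B=28 C=31] open={}
Step 11: reserve R6 C 2 -> on_hand[A=47 B=28 C=31] avail[A=47 B=28 C=29] open={R6}
Step 12: cancel R6 -> on_hand[A=47 B=28 C=31] avail[A=47 B=28 C=31] open={}
Step 13: reserve R7 B 5 -> on_hand[A=47 B=28 C=31] avail[A=47 B=23 C=31] open={R7}
Final available[C] = 31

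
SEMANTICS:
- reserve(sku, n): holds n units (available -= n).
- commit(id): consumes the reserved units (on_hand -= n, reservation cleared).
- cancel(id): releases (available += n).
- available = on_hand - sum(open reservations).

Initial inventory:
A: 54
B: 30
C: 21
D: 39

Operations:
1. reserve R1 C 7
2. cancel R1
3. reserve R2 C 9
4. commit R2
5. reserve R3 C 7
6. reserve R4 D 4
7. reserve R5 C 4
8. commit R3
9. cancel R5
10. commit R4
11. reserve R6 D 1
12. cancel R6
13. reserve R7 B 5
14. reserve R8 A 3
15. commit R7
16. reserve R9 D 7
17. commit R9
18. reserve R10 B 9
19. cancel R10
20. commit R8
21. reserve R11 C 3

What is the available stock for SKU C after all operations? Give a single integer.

Step 1: reserve R1 C 7 -> on_hand[A=54 B=30 C=21 D=39] avail[A=54 B=30 C=14 D=39] open={R1}
Step 2: cancel R1 -> on_hand[A=54 B=30 C=21 D=39] avail[A=54 B=30 C=21 D=39] open={}
Step 3: reserve R2 C 9 -> on_hand[A=54 B=30 C=21 D=39] avail[A=54 B=30 C=12 D=39] open={R2}
Step 4: commit R2 -> on_hand[A=54 B=30 C=12 D=39] avail[A=54 B=30 C=12 D=39] open={}
Step 5: reserve R3 C 7 -> on_hand[A=54 B=30 C=12 D=39] avail[A=54 B=30 C=5 D=39] open={R3}
Step 6: reserve R4 D 4 -> on_hand[A=54 B=30 C=12 D=39] avail[A=54 B=30 C=5 D=35] open={R3,R4}
Step 7: reserve R5 C 4 -> on_hand[A=54 B=30 C=12 D=39] avail[A=54 B=30 C=1 D=35] open={R3,R4,R5}
Step 8: commit R3 -> on_hand[A=54 B=30 C=5 D=39] avail[A=54 B=30 C=1 D=35] open={R4,R5}
Step 9: cancel R5 -> on_hand[A=54 B=30 C=5 D=39] avail[A=54 B=30 C=5 D=35] open={R4}
Step 10: commit R4 -> on_hand[A=54 B=30 C=5 D=35] avail[A=54 B=30 C=5 D=35] open={}
Step 11: reserve R6 D 1 -> on_hand[A=54 B=30 C=5 D=35] avail[A=54 B=30 C=5 D=34] open={R6}
Step 12: cancel R6 -> on_hand[A=54 B=30 C=5 D=35] avail[A=54 B=30 C=5 D=35] open={}
Step 13: reserve R7 B 5 -> on_hand[A=54 B=30 C=5 D=35] avail[A=54 B=25 C=5 D=35] open={R7}
Step 14: reserve R8 A 3 -> on_hand[A=54 B=30 C=5 D=35] avail[A=51 B=25 C=5 D=35] open={R7,R8}
Step 15: commit R7 -> on_hand[A=54 B=25 C=5 D=35] avail[A=51 B=25 C=5 D=35] open={R8}
Step 16: reserve R9 D 7 -> on_hand[A=54 B=25 C=5 D=35] avail[A=51 B=25 C=5 D=28] open={R8,R9}
Step 17: commit R9 -> on_hand[A=54 B=25 C=5 D=28] avail[A=51 B=25 C=5 D=28] open={R8}
Step 18: reserve R10 B 9 -> on_hand[A=54 B=25 C=5 D=28] avail[A=51 B=16 C=5 D=28] open={R10,R8}
Step 19: cancel R10 -> on_hand[A=54 B=25 C=5 D=28] avail[A=51 B=25 C=5 D=28] open={R8}
Step 20: commit R8 -> on_hand[A=51 B=25 C=5 D=28] avail[A=51 B=25 C=5 D=28] open={}
Step 21: reserve R11 C 3 -> on_hand[A=51 B=25 C=5 D=28] avail[A=51 B=25 C=2 D=28] open={R11}
Final available[C] = 2

Answer: 2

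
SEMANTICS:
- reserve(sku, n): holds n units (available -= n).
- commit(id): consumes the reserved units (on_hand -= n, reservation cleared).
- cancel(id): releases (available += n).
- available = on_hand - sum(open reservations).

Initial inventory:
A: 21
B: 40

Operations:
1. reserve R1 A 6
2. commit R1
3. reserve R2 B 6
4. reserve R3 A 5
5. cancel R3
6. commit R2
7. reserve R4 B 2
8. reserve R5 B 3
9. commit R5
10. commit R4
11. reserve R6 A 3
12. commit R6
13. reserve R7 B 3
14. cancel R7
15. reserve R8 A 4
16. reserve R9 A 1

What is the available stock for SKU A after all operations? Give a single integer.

Step 1: reserve R1 A 6 -> on_hand[A=21 B=40] avail[A=15 B=40] open={R1}
Step 2: commit R1 -> on_hand[A=15 B=40] avail[A=15 B=40] open={}
Step 3: reserve R2 B 6 -> on_hand[A=15 B=40] avail[A=15 B=34] open={R2}
Step 4: reserve R3 A 5 -> on_hand[A=15 B=40] avail[A=10 B=34] open={R2,R3}
Step 5: cancel R3 -> on_hand[A=15 B=40] avail[A=15 B=34] open={R2}
Step 6: commit R2 -> on_hand[A=15 B=34] avail[A=15 B=34] open={}
Step 7: reserve R4 B 2 -> on_hand[A=15 B=34] avail[A=15 B=32] open={R4}
Step 8: reserve R5 B 3 -> on_hand[A=15 B=34] avail[A=15 B=29] open={R4,R5}
Step 9: commit R5 -> on_hand[A=15 B=31] avail[A=15 B=29] open={R4}
Step 10: commit R4 -> on_hand[A=15 B=29] avail[A=15 B=29] open={}
Step 11: reserve R6 A 3 -> on_hand[A=15 B=29] avail[A=12 B=29] open={R6}
Step 12: commit R6 -> on_hand[A=12 B=29] avail[A=12 B=29] open={}
Step 13: reserve R7 B 3 -> on_hand[A=12 B=29] avail[A=12 B=26] open={R7}
Step 14: cancel R7 -> on_hand[A=12 B=29] avail[A=12 B=29] open={}
Step 15: reserve R8 A 4 -> on_hand[A=12 B=29] avail[A=8 B=29] open={R8}
Step 16: reserve R9 A 1 -> on_hand[A=12 B=29] avail[A=7 B=29] open={R8,R9}
Final available[A] = 7

Answer: 7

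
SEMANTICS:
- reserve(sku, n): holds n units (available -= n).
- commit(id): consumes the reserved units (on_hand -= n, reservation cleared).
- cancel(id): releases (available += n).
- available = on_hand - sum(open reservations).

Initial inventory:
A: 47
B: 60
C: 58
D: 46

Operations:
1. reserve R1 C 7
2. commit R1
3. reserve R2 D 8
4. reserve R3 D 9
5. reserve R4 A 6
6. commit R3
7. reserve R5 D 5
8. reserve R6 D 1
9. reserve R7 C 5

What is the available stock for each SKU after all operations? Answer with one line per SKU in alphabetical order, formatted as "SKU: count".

Step 1: reserve R1 C 7 -> on_hand[A=47 B=60 C=58 D=46] avail[A=47 B=60 C=51 D=46] open={R1}
Step 2: commit R1 -> on_hand[A=47 B=60 C=51 D=46] avail[A=47 B=60 C=51 D=46] open={}
Step 3: reserve R2 D 8 -> on_hand[A=47 B=60 C=51 D=46] avail[A=47 B=60 C=51 D=38] open={R2}
Step 4: reserve R3 D 9 -> on_hand[A=47 B=60 C=51 D=46] avail[A=47 B=60 C=51 D=29] open={R2,R3}
Step 5: reserve R4 A 6 -> on_hand[A=47 B=60 C=51 D=46] avail[A=41 B=60 C=51 D=29] open={R2,R3,R4}
Step 6: commit R3 -> on_hand[A=47 B=60 C=51 D=37] avail[A=41 B=60 C=51 D=29] open={R2,R4}
Step 7: reserve R5 D 5 -> on_hand[A=47 B=60 C=51 D=37] avail[A=41 B=60 C=51 D=24] open={R2,R4,R5}
Step 8: reserve R6 D 1 -> on_hand[A=47 B=60 C=51 D=37] avail[A=41 B=60 C=51 D=23] open={R2,R4,R5,R6}
Step 9: reserve R7 C 5 -> on_hand[A=47 B=60 C=51 D=37] avail[A=41 B=60 C=46 D=23] open={R2,R4,R5,R6,R7}

Answer: A: 41
B: 60
C: 46
D: 23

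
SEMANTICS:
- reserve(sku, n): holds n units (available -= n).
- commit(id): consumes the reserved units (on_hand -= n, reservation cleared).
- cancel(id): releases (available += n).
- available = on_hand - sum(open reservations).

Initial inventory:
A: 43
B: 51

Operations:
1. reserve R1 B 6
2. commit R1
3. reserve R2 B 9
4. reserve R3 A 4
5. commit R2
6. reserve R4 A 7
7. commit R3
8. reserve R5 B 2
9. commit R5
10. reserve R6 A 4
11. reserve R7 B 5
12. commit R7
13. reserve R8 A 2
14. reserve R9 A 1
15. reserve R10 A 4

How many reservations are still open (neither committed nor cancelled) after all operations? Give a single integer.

Answer: 5

Derivation:
Step 1: reserve R1 B 6 -> on_hand[A=43 B=51] avail[A=43 B=45] open={R1}
Step 2: commit R1 -> on_hand[A=43 B=45] avail[A=43 B=45] open={}
Step 3: reserve R2 B 9 -> on_hand[A=43 B=45] avail[A=43 B=36] open={R2}
Step 4: reserve R3 A 4 -> on_hand[A=43 B=45] avail[A=39 B=36] open={R2,R3}
Step 5: commit R2 -> on_hand[A=43 B=36] avail[A=39 B=36] open={R3}
Step 6: reserve R4 A 7 -> on_hand[A=43 B=36] avail[A=32 B=36] open={R3,R4}
Step 7: commit R3 -> on_hand[A=39 B=36] avail[A=32 B=36] open={R4}
Step 8: reserve R5 B 2 -> on_hand[A=39 B=36] avail[A=32 B=34] open={R4,R5}
Step 9: commit R5 -> on_hand[A=39 B=34] avail[A=32 B=34] open={R4}
Step 10: reserve R6 A 4 -> on_hand[A=39 B=34] avail[A=28 B=34] open={R4,R6}
Step 11: reserve R7 B 5 -> on_hand[A=39 B=34] avail[A=28 B=29] open={R4,R6,R7}
Step 12: commit R7 -> on_hand[A=39 B=29] avail[A=28 B=29] open={R4,R6}
Step 13: reserve R8 A 2 -> on_hand[A=39 B=29] avail[A=26 B=29] open={R4,R6,R8}
Step 14: reserve R9 A 1 -> on_hand[A=39 B=29] avail[A=25 B=29] open={R4,R6,R8,R9}
Step 15: reserve R10 A 4 -> on_hand[A=39 B=29] avail[A=21 B=29] open={R10,R4,R6,R8,R9}
Open reservations: ['R10', 'R4', 'R6', 'R8', 'R9'] -> 5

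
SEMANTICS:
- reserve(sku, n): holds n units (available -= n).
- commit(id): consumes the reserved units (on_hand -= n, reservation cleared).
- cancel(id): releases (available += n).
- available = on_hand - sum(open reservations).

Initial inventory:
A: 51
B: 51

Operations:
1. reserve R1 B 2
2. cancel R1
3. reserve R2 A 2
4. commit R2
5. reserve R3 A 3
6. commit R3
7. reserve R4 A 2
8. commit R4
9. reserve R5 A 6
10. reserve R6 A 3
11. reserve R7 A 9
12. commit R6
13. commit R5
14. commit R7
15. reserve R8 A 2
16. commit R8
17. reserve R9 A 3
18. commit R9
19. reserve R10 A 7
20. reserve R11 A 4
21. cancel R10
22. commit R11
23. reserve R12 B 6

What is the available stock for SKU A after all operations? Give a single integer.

Step 1: reserve R1 B 2 -> on_hand[A=51 B=51] avail[A=51 B=49] open={R1}
Step 2: cancel R1 -> on_hand[A=51 B=51] avail[A=51 B=51] open={}
Step 3: reserve R2 A 2 -> on_hand[A=51 B=51] avail[A=49 B=51] open={R2}
Step 4: commit R2 -> on_hand[A=49 B=51] avail[A=49 B=51] open={}
Step 5: reserve R3 A 3 -> on_hand[A=49 B=51] avail[A=46 B=51] open={R3}
Step 6: commit R3 -> on_hand[A=46 B=51] avail[A=46 B=51] open={}
Step 7: reserve R4 A 2 -> on_hand[A=46 B=51] avail[A=44 B=51] open={R4}
Step 8: commit R4 -> on_hand[A=44 B=51] avail[A=44 B=51] open={}
Step 9: reserve R5 A 6 -> on_hand[A=44 B=51] avail[A=38 B=51] open={R5}
Step 10: reserve R6 A 3 -> on_hand[A=44 B=51] avail[A=35 B=51] open={R5,R6}
Step 11: reserve R7 A 9 -> on_hand[A=44 B=51] avail[A=26 B=51] open={R5,R6,R7}
Step 12: commit R6 -> on_hand[A=41 B=51] avail[A=26 B=51] open={R5,R7}
Step 13: commit R5 -> on_hand[A=35 B=51] avail[A=26 B=51] open={R7}
Step 14: commit R7 -> on_hand[A=26 B=51] avail[A=26 B=51] open={}
Step 15: reserve R8 A 2 -> on_hand[A=26 B=51] avail[A=24 B=51] open={R8}
Step 16: commit R8 -> on_hand[A=24 B=51] avail[A=24 B=51] open={}
Step 17: reserve R9 A 3 -> on_hand[A=24 B=51] avail[A=21 B=51] open={R9}
Step 18: commit R9 -> on_hand[A=21 B=51] avail[A=21 B=51] open={}
Step 19: reserve R10 A 7 -> on_hand[A=21 B=51] avail[A=14 B=51] open={R10}
Step 20: reserve R11 A 4 -> on_hand[A=21 B=51] avail[A=10 B=51] open={R10,R11}
Step 21: cancel R10 -> on_hand[A=21 B=51] avail[A=17 B=51] open={R11}
Step 22: commit R11 -> on_hand[A=17 B=51] avail[A=17 B=51] open={}
Step 23: reserve R12 B 6 -> on_hand[A=17 B=51] avail[A=17 B=45] open={R12}
Final available[A] = 17

Answer: 17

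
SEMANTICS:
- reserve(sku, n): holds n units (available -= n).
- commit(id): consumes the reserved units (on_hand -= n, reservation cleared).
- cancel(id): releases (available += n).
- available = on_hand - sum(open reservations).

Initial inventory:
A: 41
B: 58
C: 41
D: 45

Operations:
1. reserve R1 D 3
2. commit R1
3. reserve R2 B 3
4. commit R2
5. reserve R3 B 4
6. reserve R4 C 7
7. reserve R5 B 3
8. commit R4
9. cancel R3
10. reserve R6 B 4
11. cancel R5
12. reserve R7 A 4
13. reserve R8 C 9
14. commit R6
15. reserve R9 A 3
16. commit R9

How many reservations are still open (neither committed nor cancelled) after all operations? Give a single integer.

Answer: 2

Derivation:
Step 1: reserve R1 D 3 -> on_hand[A=41 B=58 C=41 D=45] avail[A=41 B=58 C=41 D=42] open={R1}
Step 2: commit R1 -> on_hand[A=41 B=58 C=41 D=42] avail[A=41 B=58 C=41 D=42] open={}
Step 3: reserve R2 B 3 -> on_hand[A=41 B=58 C=41 D=42] avail[A=41 B=55 C=41 D=42] open={R2}
Step 4: commit R2 -> on_hand[A=41 B=55 C=41 D=42] avail[A=41 B=55 C=41 D=42] open={}
Step 5: reserve R3 B 4 -> on_hand[A=41 B=55 C=41 D=42] avail[A=41 B=51 C=41 D=42] open={R3}
Step 6: reserve R4 C 7 -> on_hand[A=41 B=55 C=41 D=42] avail[A=41 B=51 C=34 D=42] open={R3,R4}
Step 7: reserve R5 B 3 -> on_hand[A=41 B=55 C=41 D=42] avail[A=41 B=48 C=34 D=42] open={R3,R4,R5}
Step 8: commit R4 -> on_hand[A=41 B=55 C=34 D=42] avail[A=41 B=48 C=34 D=42] open={R3,R5}
Step 9: cancel R3 -> on_hand[A=41 B=55 C=34 D=42] avail[A=41 B=52 C=34 D=42] open={R5}
Step 10: reserve R6 B 4 -> on_hand[A=41 B=55 C=34 D=42] avail[A=41 B=48 C=34 D=42] open={R5,R6}
Step 11: cancel R5 -> on_hand[A=41 B=55 C=34 D=42] avail[A=41 B=51 C=34 D=42] open={R6}
Step 12: reserve R7 A 4 -> on_hand[A=41 B=55 C=34 D=42] avail[A=37 B=51 C=34 D=42] open={R6,R7}
Step 13: reserve R8 C 9 -> on_hand[A=41 B=55 C=34 D=42] avail[A=37 B=51 C=25 D=42] open={R6,R7,R8}
Step 14: commit R6 -> on_hand[A=41 B=51 C=34 D=42] avail[A=37 B=51 C=25 D=42] open={R7,R8}
Step 15: reserve R9 A 3 -> on_hand[A=41 B=51 C=34 D=42] avail[A=34 B=51 C=25 D=42] open={R7,R8,R9}
Step 16: commit R9 -> on_hand[A=38 B=51 C=34 D=42] avail[A=34 B=51 C=25 D=42] open={R7,R8}
Open reservations: ['R7', 'R8'] -> 2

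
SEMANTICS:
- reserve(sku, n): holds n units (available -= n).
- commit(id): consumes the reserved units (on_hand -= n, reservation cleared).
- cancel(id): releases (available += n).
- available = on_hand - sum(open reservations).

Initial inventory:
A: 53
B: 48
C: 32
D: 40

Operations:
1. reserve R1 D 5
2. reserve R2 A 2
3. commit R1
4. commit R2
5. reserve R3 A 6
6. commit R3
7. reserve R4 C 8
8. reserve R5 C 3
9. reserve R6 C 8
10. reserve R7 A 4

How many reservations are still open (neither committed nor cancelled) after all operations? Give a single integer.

Step 1: reserve R1 D 5 -> on_hand[A=53 B=48 C=32 D=40] avail[A=53 B=48 C=32 D=35] open={R1}
Step 2: reserve R2 A 2 -> on_hand[A=53 B=48 C=32 D=40] avail[A=51 B=48 C=32 D=35] open={R1,R2}
Step 3: commit R1 -> on_hand[A=53 B=48 C=32 D=35] avail[A=51 B=48 C=32 D=35] open={R2}
Step 4: commit R2 -> on_hand[A=51 B=48 C=32 D=35] avail[A=51 B=48 C=32 D=35] open={}
Step 5: reserve R3 A 6 -> on_hand[A=51 B=48 C=32 D=35] avail[A=45 B=48 C=32 D=35] open={R3}
Step 6: commit R3 -> on_hand[A=45 B=48 C=32 D=35] avail[A=45 B=48 C=32 D=35] open={}
Step 7: reserve R4 C 8 -> on_hand[A=45 B=48 C=32 D=35] avail[A=45 B=48 C=24 D=35] open={R4}
Step 8: reserve R5 C 3 -> on_hand[A=45 B=48 C=32 D=35] avail[A=45 B=48 C=21 D=35] open={R4,R5}
Step 9: reserve R6 C 8 -> on_hand[A=45 B=48 C=32 D=35] avail[A=45 B=48 C=13 D=35] open={R4,R5,R6}
Step 10: reserve R7 A 4 -> on_hand[A=45 B=48 C=32 D=35] avail[A=41 B=48 C=13 D=35] open={R4,R5,R6,R7}
Open reservations: ['R4', 'R5', 'R6', 'R7'] -> 4

Answer: 4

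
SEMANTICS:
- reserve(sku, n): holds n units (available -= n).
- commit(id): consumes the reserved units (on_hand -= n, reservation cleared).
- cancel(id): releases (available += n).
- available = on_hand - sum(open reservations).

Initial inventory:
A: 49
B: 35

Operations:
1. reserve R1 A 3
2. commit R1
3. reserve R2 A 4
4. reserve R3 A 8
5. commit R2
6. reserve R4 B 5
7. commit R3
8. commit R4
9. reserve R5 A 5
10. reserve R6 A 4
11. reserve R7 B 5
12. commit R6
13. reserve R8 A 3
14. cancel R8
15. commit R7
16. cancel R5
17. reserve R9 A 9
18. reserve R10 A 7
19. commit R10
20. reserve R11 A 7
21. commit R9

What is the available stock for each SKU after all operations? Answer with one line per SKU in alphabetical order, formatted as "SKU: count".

Step 1: reserve R1 A 3 -> on_hand[A=49 B=35] avail[A=46 B=35] open={R1}
Step 2: commit R1 -> on_hand[A=46 B=35] avail[A=46 B=35] open={}
Step 3: reserve R2 A 4 -> on_hand[A=46 B=35] avail[A=42 B=35] open={R2}
Step 4: reserve R3 A 8 -> on_hand[A=46 B=35] avail[A=34 B=35] open={R2,R3}
Step 5: commit R2 -> on_hand[A=42 B=35] avail[A=34 B=35] open={R3}
Step 6: reserve R4 B 5 -> on_hand[A=42 B=35] avail[A=34 B=30] open={R3,R4}
Step 7: commit R3 -> on_hand[A=34 B=35] avail[A=34 B=30] open={R4}
Step 8: commit R4 -> on_hand[A=34 B=30] avail[A=34 B=30] open={}
Step 9: reserve R5 A 5 -> on_hand[A=34 B=30] avail[A=29 B=30] open={R5}
Step 10: reserve R6 A 4 -> on_hand[A=34 B=30] avail[A=25 B=30] open={R5,R6}
Step 11: reserve R7 B 5 -> on_hand[A=34 B=30] avail[A=25 B=25] open={R5,R6,R7}
Step 12: commit R6 -> on_hand[A=30 B=30] avail[A=25 B=25] open={R5,R7}
Step 13: reserve R8 A 3 -> on_hand[A=30 B=30] avail[A=22 B=25] open={R5,R7,R8}
Step 14: cancel R8 -> on_hand[A=30 B=30] avail[A=25 B=25] open={R5,R7}
Step 15: commit R7 -> on_hand[A=30 B=25] avail[A=25 B=25] open={R5}
Step 16: cancel R5 -> on_hand[A=30 B=25] avail[A=30 B=25] open={}
Step 17: reserve R9 A 9 -> on_hand[A=30 B=25] avail[A=21 B=25] open={R9}
Step 18: reserve R10 A 7 -> on_hand[A=30 B=25] avail[A=14 B=25] open={R10,R9}
Step 19: commit R10 -> on_hand[A=23 B=25] avail[A=14 B=25] open={R9}
Step 20: reserve R11 A 7 -> on_hand[A=23 B=25] avail[A=7 B=25] open={R11,R9}
Step 21: commit R9 -> on_hand[A=14 B=25] avail[A=7 B=25] open={R11}

Answer: A: 7
B: 25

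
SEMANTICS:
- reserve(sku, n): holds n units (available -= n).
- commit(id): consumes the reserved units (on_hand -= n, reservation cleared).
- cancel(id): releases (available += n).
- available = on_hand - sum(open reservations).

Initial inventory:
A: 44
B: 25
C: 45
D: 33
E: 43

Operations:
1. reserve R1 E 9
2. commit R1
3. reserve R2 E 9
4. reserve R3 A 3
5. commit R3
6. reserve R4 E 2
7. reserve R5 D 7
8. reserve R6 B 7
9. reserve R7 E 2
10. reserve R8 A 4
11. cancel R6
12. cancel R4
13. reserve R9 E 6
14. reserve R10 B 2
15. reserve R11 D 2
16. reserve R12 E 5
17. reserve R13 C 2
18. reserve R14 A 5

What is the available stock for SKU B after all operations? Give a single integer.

Step 1: reserve R1 E 9 -> on_hand[A=44 B=25 C=45 D=33 E=43] avail[A=44 B=25 C=45 D=33 E=34] open={R1}
Step 2: commit R1 -> on_hand[A=44 B=25 C=45 D=33 E=34] avail[A=44 B=25 C=45 D=33 E=34] open={}
Step 3: reserve R2 E 9 -> on_hand[A=44 B=25 C=45 D=33 E=34] avail[A=44 B=25 C=45 D=33 E=25] open={R2}
Step 4: reserve R3 A 3 -> on_hand[A=44 B=25 C=45 D=33 E=34] avail[A=41 B=25 C=45 D=33 E=25] open={R2,R3}
Step 5: commit R3 -> on_hand[A=41 B=25 C=45 D=33 E=34] avail[A=41 B=25 C=45 D=33 E=25] open={R2}
Step 6: reserve R4 E 2 -> on_hand[A=41 B=25 C=45 D=33 E=34] avail[A=41 B=25 C=45 D=33 E=23] open={R2,R4}
Step 7: reserve R5 D 7 -> on_hand[A=41 B=25 C=45 D=33 E=34] avail[A=41 B=25 C=45 D=26 E=23] open={R2,R4,R5}
Step 8: reserve R6 B 7 -> on_hand[A=41 B=25 C=45 D=33 E=34] avail[A=41 B=18 C=45 D=26 E=23] open={R2,R4,R5,R6}
Step 9: reserve R7 E 2 -> on_hand[A=41 B=25 C=45 D=33 E=34] avail[A=41 B=18 C=45 D=26 E=21] open={R2,R4,R5,R6,R7}
Step 10: reserve R8 A 4 -> on_hand[A=41 B=25 C=45 D=33 E=34] avail[A=37 B=18 C=45 D=26 E=21] open={R2,R4,R5,R6,R7,R8}
Step 11: cancel R6 -> on_hand[A=41 B=25 C=45 D=33 E=34] avail[A=37 B=25 C=45 D=26 E=21] open={R2,R4,R5,R7,R8}
Step 12: cancel R4 -> on_hand[A=41 B=25 C=45 D=33 E=34] avail[A=37 B=25 C=45 D=26 E=23] open={R2,R5,R7,R8}
Step 13: reserve R9 E 6 -> on_hand[A=41 B=25 C=45 D=33 E=34] avail[A=37 B=25 C=45 D=26 E=17] open={R2,R5,R7,R8,R9}
Step 14: reserve R10 B 2 -> on_hand[A=41 B=25 C=45 D=33 E=34] avail[A=37 B=23 C=45 D=26 E=17] open={R10,R2,R5,R7,R8,R9}
Step 15: reserve R11 D 2 -> on_hand[A=41 B=25 C=45 D=33 E=34] avail[A=37 B=23 C=45 D=24 E=17] open={R10,R11,R2,R5,R7,R8,R9}
Step 16: reserve R12 E 5 -> on_hand[A=41 B=25 C=45 D=33 E=34] avail[A=37 B=23 C=45 D=24 E=12] open={R10,R11,R12,R2,R5,R7,R8,R9}
Step 17: reserve R13 C 2 -> on_hand[A=41 B=25 C=45 D=33 E=34] avail[A=37 B=23 C=43 D=24 E=12] open={R10,R11,R12,R13,R2,R5,R7,R8,R9}
Step 18: reserve R14 A 5 -> on_hand[A=41 B=25 C=45 D=33 E=34] avail[A=32 B=23 C=43 D=24 E=12] open={R10,R11,R12,R13,R14,R2,R5,R7,R8,R9}
Final available[B] = 23

Answer: 23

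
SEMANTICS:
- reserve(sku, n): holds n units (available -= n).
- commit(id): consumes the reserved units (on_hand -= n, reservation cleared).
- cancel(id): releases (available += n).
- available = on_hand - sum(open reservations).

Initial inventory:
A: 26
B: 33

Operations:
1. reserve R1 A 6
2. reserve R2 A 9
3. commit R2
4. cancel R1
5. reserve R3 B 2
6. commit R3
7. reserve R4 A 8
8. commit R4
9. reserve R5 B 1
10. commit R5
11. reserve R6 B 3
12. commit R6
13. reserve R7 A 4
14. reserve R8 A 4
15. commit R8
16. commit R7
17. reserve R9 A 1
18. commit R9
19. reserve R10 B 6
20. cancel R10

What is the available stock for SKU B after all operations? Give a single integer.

Answer: 27

Derivation:
Step 1: reserve R1 A 6 -> on_hand[A=26 B=33] avail[A=20 B=33] open={R1}
Step 2: reserve R2 A 9 -> on_hand[A=26 B=33] avail[A=11 B=33] open={R1,R2}
Step 3: commit R2 -> on_hand[A=17 B=33] avail[A=11 B=33] open={R1}
Step 4: cancel R1 -> on_hand[A=17 B=33] avail[A=17 B=33] open={}
Step 5: reserve R3 B 2 -> on_hand[A=17 B=33] avail[A=17 B=31] open={R3}
Step 6: commit R3 -> on_hand[A=17 B=31] avail[A=17 B=31] open={}
Step 7: reserve R4 A 8 -> on_hand[A=17 B=31] avail[A=9 B=31] open={R4}
Step 8: commit R4 -> on_hand[A=9 B=31] avail[A=9 B=31] open={}
Step 9: reserve R5 B 1 -> on_hand[A=9 B=31] avail[A=9 B=30] open={R5}
Step 10: commit R5 -> on_hand[A=9 B=30] avail[A=9 B=30] open={}
Step 11: reserve R6 B 3 -> on_hand[A=9 B=30] avail[A=9 B=27] open={R6}
Step 12: commit R6 -> on_hand[A=9 B=27] avail[A=9 B=27] open={}
Step 13: reserve R7 A 4 -> on_hand[A=9 B=27] avail[A=5 B=27] open={R7}
Step 14: reserve R8 A 4 -> on_hand[A=9 B=27] avail[A=1 B=27] open={R7,R8}
Step 15: commit R8 -> on_hand[A=5 B=27] avail[A=1 B=27] open={R7}
Step 16: commit R7 -> on_hand[A=1 B=27] avail[A=1 B=27] open={}
Step 17: reserve R9 A 1 -> on_hand[A=1 B=27] avail[A=0 B=27] open={R9}
Step 18: commit R9 -> on_hand[A=0 B=27] avail[A=0 B=27] open={}
Step 19: reserve R10 B 6 -> on_hand[A=0 B=27] avail[A=0 B=21] open={R10}
Step 20: cancel R10 -> on_hand[A=0 B=27] avail[A=0 B=27] open={}
Final available[B] = 27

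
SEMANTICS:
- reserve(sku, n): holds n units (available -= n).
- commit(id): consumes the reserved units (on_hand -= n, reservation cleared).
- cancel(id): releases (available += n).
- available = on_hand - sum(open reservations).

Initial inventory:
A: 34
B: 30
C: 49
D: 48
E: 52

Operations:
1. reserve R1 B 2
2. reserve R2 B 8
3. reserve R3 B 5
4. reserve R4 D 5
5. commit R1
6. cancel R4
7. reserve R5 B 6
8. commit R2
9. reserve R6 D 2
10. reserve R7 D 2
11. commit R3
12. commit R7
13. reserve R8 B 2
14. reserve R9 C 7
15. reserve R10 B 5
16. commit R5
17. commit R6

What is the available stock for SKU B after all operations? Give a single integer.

Step 1: reserve R1 B 2 -> on_hand[A=34 B=30 C=49 D=48 E=52] avail[A=34 B=28 C=49 D=48 E=52] open={R1}
Step 2: reserve R2 B 8 -> on_hand[A=34 B=30 C=49 D=48 E=52] avail[A=34 B=20 C=49 D=48 E=52] open={R1,R2}
Step 3: reserve R3 B 5 -> on_hand[A=34 B=30 C=49 D=48 E=52] avail[A=34 B=15 C=49 D=48 E=52] open={R1,R2,R3}
Step 4: reserve R4 D 5 -> on_hand[A=34 B=30 C=49 D=48 E=52] avail[A=34 B=15 C=49 D=43 E=52] open={R1,R2,R3,R4}
Step 5: commit R1 -> on_hand[A=34 B=28 C=49 D=48 E=52] avail[A=34 B=15 C=49 D=43 E=52] open={R2,R3,R4}
Step 6: cancel R4 -> on_hand[A=34 B=28 C=49 D=48 E=52] avail[A=34 B=15 C=49 D=48 E=52] open={R2,R3}
Step 7: reserve R5 B 6 -> on_hand[A=34 B=28 C=49 D=48 E=52] avail[A=34 B=9 C=49 D=48 E=52] open={R2,R3,R5}
Step 8: commit R2 -> on_hand[A=34 B=20 C=49 D=48 E=52] avail[A=34 B=9 C=49 D=48 E=52] open={R3,R5}
Step 9: reserve R6 D 2 -> on_hand[A=34 B=20 C=49 D=48 E=52] avail[A=34 B=9 C=49 D=46 E=52] open={R3,R5,R6}
Step 10: reserve R7 D 2 -> on_hand[A=34 B=20 C=49 D=48 E=52] avail[A=34 B=9 C=49 D=44 E=52] open={R3,R5,R6,R7}
Step 11: commit R3 -> on_hand[A=34 B=15 C=49 D=48 E=52] avail[A=34 B=9 C=49 D=44 E=52] open={R5,R6,R7}
Step 12: commit R7 -> on_hand[A=34 B=15 C=49 D=46 E=52] avail[A=34 B=9 C=49 D=44 E=52] open={R5,R6}
Step 13: reserve R8 B 2 -> on_hand[A=34 B=15 C=49 D=46 E=52] avail[A=34 B=7 C=49 D=44 E=52] open={R5,R6,R8}
Step 14: reserve R9 C 7 -> on_hand[A=34 B=15 C=49 D=46 E=52] avail[A=34 B=7 C=42 D=44 E=52] open={R5,R6,R8,R9}
Step 15: reserve R10 B 5 -> on_hand[A=34 B=15 C=49 D=46 E=52] avail[A=34 B=2 C=42 D=44 E=52] open={R10,R5,R6,R8,R9}
Step 16: commit R5 -> on_hand[A=34 B=9 C=49 D=46 E=52] avail[A=34 B=2 C=42 D=44 E=52] open={R10,R6,R8,R9}
Step 17: commit R6 -> on_hand[A=34 B=9 C=49 D=44 E=52] avail[A=34 B=2 C=42 D=44 E=52] open={R10,R8,R9}
Final available[B] = 2

Answer: 2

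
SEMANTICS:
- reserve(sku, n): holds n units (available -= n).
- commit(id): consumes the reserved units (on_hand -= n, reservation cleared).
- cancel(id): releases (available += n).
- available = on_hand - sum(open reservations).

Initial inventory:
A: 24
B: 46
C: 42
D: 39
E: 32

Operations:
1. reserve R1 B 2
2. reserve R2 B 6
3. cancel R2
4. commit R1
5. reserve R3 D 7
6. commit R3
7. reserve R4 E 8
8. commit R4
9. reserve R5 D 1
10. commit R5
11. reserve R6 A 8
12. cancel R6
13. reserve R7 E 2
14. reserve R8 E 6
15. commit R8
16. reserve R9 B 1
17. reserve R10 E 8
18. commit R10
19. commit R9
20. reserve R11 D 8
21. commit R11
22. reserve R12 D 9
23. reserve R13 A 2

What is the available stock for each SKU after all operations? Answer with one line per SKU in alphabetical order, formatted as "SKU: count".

Step 1: reserve R1 B 2 -> on_hand[A=24 B=46 C=42 D=39 E=32] avail[A=24 B=44 C=42 D=39 E=32] open={R1}
Step 2: reserve R2 B 6 -> on_hand[A=24 B=46 C=42 D=39 E=32] avail[A=24 B=38 C=42 D=39 E=32] open={R1,R2}
Step 3: cancel R2 -> on_hand[A=24 B=46 C=42 D=39 E=32] avail[A=24 B=44 C=42 D=39 E=32] open={R1}
Step 4: commit R1 -> on_hand[A=24 B=44 C=42 D=39 E=32] avail[A=24 B=44 C=42 D=39 E=32] open={}
Step 5: reserve R3 D 7 -> on_hand[A=24 B=44 C=42 D=39 E=32] avail[A=24 B=44 C=42 D=32 E=32] open={R3}
Step 6: commit R3 -> on_hand[A=24 B=44 C=42 D=32 E=32] avail[A=24 B=44 C=42 D=32 E=32] open={}
Step 7: reserve R4 E 8 -> on_hand[A=24 B=44 C=42 D=32 E=32] avail[A=24 B=44 C=42 D=32 E=24] open={R4}
Step 8: commit R4 -> on_hand[A=24 B=44 C=42 D=32 E=24] avail[A=24 B=44 C=42 D=32 E=24] open={}
Step 9: reserve R5 D 1 -> on_hand[A=24 B=44 C=42 D=32 E=24] avail[A=24 B=44 C=42 D=31 E=24] open={R5}
Step 10: commit R5 -> on_hand[A=24 B=44 C=42 D=31 E=24] avail[A=24 B=44 C=42 D=31 E=24] open={}
Step 11: reserve R6 A 8 -> on_hand[A=24 B=44 C=42 D=31 E=24] avail[A=16 B=44 C=42 D=31 E=24] open={R6}
Step 12: cancel R6 -> on_hand[A=24 B=44 C=42 D=31 E=24] avail[A=24 B=44 C=42 D=31 E=24] open={}
Step 13: reserve R7 E 2 -> on_hand[A=24 B=44 C=42 D=31 E=24] avail[A=24 B=44 C=42 D=31 E=22] open={R7}
Step 14: reserve R8 E 6 -> on_hand[A=24 B=44 C=42 D=31 E=24] avail[A=24 B=44 C=42 D=31 E=16] open={R7,R8}
Step 15: commit R8 -> on_hand[A=24 B=44 C=42 D=31 E=18] avail[A=24 B=44 C=42 D=31 E=16] open={R7}
Step 16: reserve R9 B 1 -> on_hand[A=24 B=44 C=42 D=31 E=18] avail[A=24 B=43 C=42 D=31 E=16] open={R7,R9}
Step 17: reserve R10 E 8 -> on_hand[A=24 B=44 C=42 D=31 E=18] avail[A=24 B=43 C=42 D=31 E=8] open={R10,R7,R9}
Step 18: commit R10 -> on_hand[A=24 B=44 C=42 D=31 E=10] avail[A=24 B=43 C=42 D=31 E=8] open={R7,R9}
Step 19: commit R9 -> on_hand[A=24 B=43 C=42 D=31 E=10] avail[A=24 B=43 C=42 D=31 E=8] open={R7}
Step 20: reserve R11 D 8 -> on_hand[A=24 B=43 C=42 D=31 E=10] avail[A=24 B=43 C=42 D=23 E=8] open={R11,R7}
Step 21: commit R11 -> on_hand[A=24 B=43 C=42 D=23 E=10] avail[A=24 B=43 C=42 D=23 E=8] open={R7}
Step 22: reserve R12 D 9 -> on_hand[A=24 B=43 C=42 D=23 E=10] avail[A=24 B=43 C=42 D=14 E=8] open={R12,R7}
Step 23: reserve R13 A 2 -> on_hand[A=24 B=43 C=42 D=23 E=10] avail[A=22 B=43 C=42 D=14 E=8] open={R12,R13,R7}

Answer: A: 22
B: 43
C: 42
D: 14
E: 8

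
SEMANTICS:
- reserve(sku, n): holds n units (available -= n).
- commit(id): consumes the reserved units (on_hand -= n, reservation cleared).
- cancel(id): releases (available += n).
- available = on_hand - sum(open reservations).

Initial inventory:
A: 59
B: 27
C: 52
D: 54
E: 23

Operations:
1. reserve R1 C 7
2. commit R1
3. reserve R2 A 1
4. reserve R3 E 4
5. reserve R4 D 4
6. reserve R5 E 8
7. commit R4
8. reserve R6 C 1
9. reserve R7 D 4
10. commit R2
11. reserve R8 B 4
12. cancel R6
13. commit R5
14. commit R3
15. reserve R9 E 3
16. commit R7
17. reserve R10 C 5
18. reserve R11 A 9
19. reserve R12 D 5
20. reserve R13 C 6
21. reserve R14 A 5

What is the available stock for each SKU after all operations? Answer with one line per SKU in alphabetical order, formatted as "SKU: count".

Answer: A: 44
B: 23
C: 34
D: 41
E: 8

Derivation:
Step 1: reserve R1 C 7 -> on_hand[A=59 B=27 C=52 D=54 E=23] avail[A=59 B=27 C=45 D=54 E=23] open={R1}
Step 2: commit R1 -> on_hand[A=59 B=27 C=45 D=54 E=23] avail[A=59 B=27 C=45 D=54 E=23] open={}
Step 3: reserve R2 A 1 -> on_hand[A=59 B=27 C=45 D=54 E=23] avail[A=58 B=27 C=45 D=54 E=23] open={R2}
Step 4: reserve R3 E 4 -> on_hand[A=59 B=27 C=45 D=54 E=23] avail[A=58 B=27 C=45 D=54 E=19] open={R2,R3}
Step 5: reserve R4 D 4 -> on_hand[A=59 B=27 C=45 D=54 E=23] avail[A=58 B=27 C=45 D=50 E=19] open={R2,R3,R4}
Step 6: reserve R5 E 8 -> on_hand[A=59 B=27 C=45 D=54 E=23] avail[A=58 B=27 C=45 D=50 E=11] open={R2,R3,R4,R5}
Step 7: commit R4 -> on_hand[A=59 B=27 C=45 D=50 E=23] avail[A=58 B=27 C=45 D=50 E=11] open={R2,R3,R5}
Step 8: reserve R6 C 1 -> on_hand[A=59 B=27 C=45 D=50 E=23] avail[A=58 B=27 C=44 D=50 E=11] open={R2,R3,R5,R6}
Step 9: reserve R7 D 4 -> on_hand[A=59 B=27 C=45 D=50 E=23] avail[A=58 B=27 C=44 D=46 E=11] open={R2,R3,R5,R6,R7}
Step 10: commit R2 -> on_hand[A=58 B=27 C=45 D=50 E=23] avail[A=58 B=27 C=44 D=46 E=11] open={R3,R5,R6,R7}
Step 11: reserve R8 B 4 -> on_hand[A=58 B=27 C=45 D=50 E=23] avail[A=58 B=23 C=44 D=46 E=11] open={R3,R5,R6,R7,R8}
Step 12: cancel R6 -> on_hand[A=58 B=27 C=45 D=50 E=23] avail[A=58 B=23 C=45 D=46 E=11] open={R3,R5,R7,R8}
Step 13: commit R5 -> on_hand[A=58 B=27 C=45 D=50 E=15] avail[A=58 B=23 C=45 D=46 E=11] open={R3,R7,R8}
Step 14: commit R3 -> on_hand[A=58 B=27 C=45 D=50 E=11] avail[A=58 B=23 C=45 D=46 E=11] open={R7,R8}
Step 15: reserve R9 E 3 -> on_hand[A=58 B=27 C=45 D=50 E=11] avail[A=58 B=23 C=45 D=46 E=8] open={R7,R8,R9}
Step 16: commit R7 -> on_hand[A=58 B=27 C=45 D=46 E=11] avail[A=58 B=23 C=45 D=46 E=8] open={R8,R9}
Step 17: reserve R10 C 5 -> on_hand[A=58 B=27 C=45 D=46 E=11] avail[A=58 B=23 C=40 D=46 E=8] open={R10,R8,R9}
Step 18: reserve R11 A 9 -> on_hand[A=58 B=27 C=45 D=46 E=11] avail[A=49 B=23 C=40 D=46 E=8] open={R10,R11,R8,R9}
Step 19: reserve R12 D 5 -> on_hand[A=58 B=27 C=45 D=46 E=11] avail[A=49 B=23 C=40 D=41 E=8] open={R10,R11,R12,R8,R9}
Step 20: reserve R13 C 6 -> on_hand[A=58 B=27 C=45 D=46 E=11] avail[A=49 B=23 C=34 D=41 E=8] open={R10,R11,R12,R13,R8,R9}
Step 21: reserve R14 A 5 -> on_hand[A=58 B=27 C=45 D=46 E=11] avail[A=44 B=23 C=34 D=41 E=8] open={R10,R11,R12,R13,R14,R8,R9}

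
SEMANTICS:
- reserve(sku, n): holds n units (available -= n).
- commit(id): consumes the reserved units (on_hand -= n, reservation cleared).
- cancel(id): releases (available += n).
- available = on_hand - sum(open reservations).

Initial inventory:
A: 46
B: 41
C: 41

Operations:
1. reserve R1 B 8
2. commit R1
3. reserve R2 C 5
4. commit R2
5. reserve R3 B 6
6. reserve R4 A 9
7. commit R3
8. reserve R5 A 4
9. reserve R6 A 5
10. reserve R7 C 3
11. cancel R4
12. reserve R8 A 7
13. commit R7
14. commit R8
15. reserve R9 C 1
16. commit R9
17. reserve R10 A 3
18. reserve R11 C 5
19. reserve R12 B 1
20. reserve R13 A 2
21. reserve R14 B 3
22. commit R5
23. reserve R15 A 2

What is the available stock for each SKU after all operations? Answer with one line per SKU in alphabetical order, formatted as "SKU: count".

Step 1: reserve R1 B 8 -> on_hand[A=46 B=41 C=41] avail[A=46 B=33 C=41] open={R1}
Step 2: commit R1 -> on_hand[A=46 B=33 C=41] avail[A=46 B=33 C=41] open={}
Step 3: reserve R2 C 5 -> on_hand[A=46 B=33 C=41] avail[A=46 B=33 C=36] open={R2}
Step 4: commit R2 -> on_hand[A=46 B=33 C=36] avail[A=46 B=33 C=36] open={}
Step 5: reserve R3 B 6 -> on_hand[A=46 B=33 C=36] avail[A=46 B=27 C=36] open={R3}
Step 6: reserve R4 A 9 -> on_hand[A=46 B=33 C=36] avail[A=37 B=27 C=36] open={R3,R4}
Step 7: commit R3 -> on_hand[A=46 B=27 C=36] avail[A=37 B=27 C=36] open={R4}
Step 8: reserve R5 A 4 -> on_hand[A=46 B=27 C=36] avail[A=33 B=27 C=36] open={R4,R5}
Step 9: reserve R6 A 5 -> on_hand[A=46 B=27 C=36] avail[A=28 B=27 C=36] open={R4,R5,R6}
Step 10: reserve R7 C 3 -> on_hand[A=46 B=27 C=36] avail[A=28 B=27 C=33] open={R4,R5,R6,R7}
Step 11: cancel R4 -> on_hand[A=46 B=27 C=36] avail[A=37 B=27 C=33] open={R5,R6,R7}
Step 12: reserve R8 A 7 -> on_hand[A=46 B=27 C=36] avail[A=30 B=27 C=33] open={R5,R6,R7,R8}
Step 13: commit R7 -> on_hand[A=46 B=27 C=33] avail[A=30 B=27 C=33] open={R5,R6,R8}
Step 14: commit R8 -> on_hand[A=39 B=27 C=33] avail[A=30 B=27 C=33] open={R5,R6}
Step 15: reserve R9 C 1 -> on_hand[A=39 B=27 C=33] avail[A=30 B=27 C=32] open={R5,R6,R9}
Step 16: commit R9 -> on_hand[A=39 B=27 C=32] avail[A=30 B=27 C=32] open={R5,R6}
Step 17: reserve R10 A 3 -> on_hand[A=39 B=27 C=32] avail[A=27 B=27 C=32] open={R10,R5,R6}
Step 18: reserve R11 C 5 -> on_hand[A=39 B=27 C=32] avail[A=27 B=27 C=27] open={R10,R11,R5,R6}
Step 19: reserve R12 B 1 -> on_hand[A=39 B=27 C=32] avail[A=27 B=26 C=27] open={R10,R11,R12,R5,R6}
Step 20: reserve R13 A 2 -> on_hand[A=39 B=27 C=32] avail[A=25 B=26 C=27] open={R10,R11,R12,R13,R5,R6}
Step 21: reserve R14 B 3 -> on_hand[A=39 B=27 C=32] avail[A=25 B=23 C=27] open={R10,R11,R12,R13,R14,R5,R6}
Step 22: commit R5 -> on_hand[A=35 B=27 C=32] avail[A=25 B=23 C=27] open={R10,R11,R12,R13,R14,R6}
Step 23: reserve R15 A 2 -> on_hand[A=35 B=27 C=32] avail[A=23 B=23 C=27] open={R10,R11,R12,R13,R14,R15,R6}

Answer: A: 23
B: 23
C: 27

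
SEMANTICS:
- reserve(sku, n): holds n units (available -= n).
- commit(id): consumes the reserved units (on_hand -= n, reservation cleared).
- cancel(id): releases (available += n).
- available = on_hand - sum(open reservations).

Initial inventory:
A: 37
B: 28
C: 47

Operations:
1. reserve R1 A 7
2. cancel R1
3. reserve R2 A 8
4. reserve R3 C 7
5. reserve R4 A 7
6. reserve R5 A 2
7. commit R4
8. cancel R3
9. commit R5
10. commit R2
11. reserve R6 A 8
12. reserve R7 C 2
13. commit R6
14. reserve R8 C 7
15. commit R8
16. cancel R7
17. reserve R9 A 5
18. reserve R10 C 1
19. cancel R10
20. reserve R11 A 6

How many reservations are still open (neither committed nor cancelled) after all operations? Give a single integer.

Step 1: reserve R1 A 7 -> on_hand[A=37 B=28 C=47] avail[A=30 B=28 C=47] open={R1}
Step 2: cancel R1 -> on_hand[A=37 B=28 C=47] avail[A=37 B=28 C=47] open={}
Step 3: reserve R2 A 8 -> on_hand[A=37 B=28 C=47] avail[A=29 B=28 C=47] open={R2}
Step 4: reserve R3 C 7 -> on_hand[A=37 B=28 C=47] avail[A=29 B=28 C=40] open={R2,R3}
Step 5: reserve R4 A 7 -> on_hand[A=37 B=28 C=47] avail[A=22 B=28 C=40] open={R2,R3,R4}
Step 6: reserve R5 A 2 -> on_hand[A=37 B=28 C=47] avail[A=20 B=28 C=40] open={R2,R3,R4,R5}
Step 7: commit R4 -> on_hand[A=30 B=28 C=47] avail[A=20 B=28 C=40] open={R2,R3,R5}
Step 8: cancel R3 -> on_hand[A=30 B=28 C=47] avail[A=20 B=28 C=47] open={R2,R5}
Step 9: commit R5 -> on_hand[A=28 B=28 C=47] avail[A=20 B=28 C=47] open={R2}
Step 10: commit R2 -> on_hand[A=20 B=28 C=47] avail[A=20 B=28 C=47] open={}
Step 11: reserve R6 A 8 -> on_hand[A=20 B=28 C=47] avail[A=12 B=28 C=47] open={R6}
Step 12: reserve R7 C 2 -> on_hand[A=20 B=28 C=47] avail[A=12 B=28 C=45] open={R6,R7}
Step 13: commit R6 -> on_hand[A=12 B=28 C=47] avail[A=12 B=28 C=45] open={R7}
Step 14: reserve R8 C 7 -> on_hand[A=12 B=28 C=47] avail[A=12 B=28 C=38] open={R7,R8}
Step 15: commit R8 -> on_hand[A=12 B=28 C=40] avail[A=12 B=28 C=38] open={R7}
Step 16: cancel R7 -> on_hand[A=12 B=28 C=40] avail[A=12 B=28 C=40] open={}
Step 17: reserve R9 A 5 -> on_hand[A=12 B=28 C=40] avail[A=7 B=28 C=40] open={R9}
Step 18: reserve R10 C 1 -> on_hand[A=12 B=28 C=40] avail[A=7 B=28 C=39] open={R10,R9}
Step 19: cancel R10 -> on_hand[A=12 B=28 C=40] avail[A=7 B=28 C=40] open={R9}
Step 20: reserve R11 A 6 -> on_hand[A=12 B=28 C=40] avail[A=1 B=28 C=40] open={R11,R9}
Open reservations: ['R11', 'R9'] -> 2

Answer: 2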